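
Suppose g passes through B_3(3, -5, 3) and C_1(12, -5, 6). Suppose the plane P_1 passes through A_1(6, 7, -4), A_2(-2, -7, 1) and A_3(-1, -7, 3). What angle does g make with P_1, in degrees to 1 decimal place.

A direction vector for g is C_1 − B_3 = (9, 0, 3).
A_1A_2 = (-8, -14, 5), A_1A_3 = (-7, -14, 7); a normal to P_1 is A_1A_2 × A_1A_3 = (-28, 21, 14).
Using A_1: P_1 has equation -28x + 21y + 14z = -77.
sin θ = |n·v| / (|n||v|) = |-210| / (√1421 · √90) = 0.58722.
θ ≈ 36.0°.

36.0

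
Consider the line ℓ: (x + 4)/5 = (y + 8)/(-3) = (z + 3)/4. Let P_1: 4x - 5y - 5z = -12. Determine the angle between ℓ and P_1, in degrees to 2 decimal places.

15.14

ℓ has direction (5, -3, 4) through (-4, -8, -3).
sin θ = |n·v| / (|n||v|) = |15| / (√66 · √50) = 0.26112.
θ ≈ 15.14°.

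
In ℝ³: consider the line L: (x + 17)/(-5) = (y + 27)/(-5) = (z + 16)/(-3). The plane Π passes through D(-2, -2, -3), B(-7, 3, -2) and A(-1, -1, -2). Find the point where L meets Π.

(3, -7, -4)

L has direction (-5, -5, -3) through (-17, -27, -16).
DB = (-5, 5, 1), DA = (1, 1, 1); a normal to Π is DB × DA = (4, 6, -10).
Using D: Π has equation 4x + 6y - 10z = 10.
Substitute r = (-17, -27, -16) + t(-5, -5, -3) into the plane: -70 + (-20)t = 10, so t = -4.
Intersection: (-17, -27, -16) + (-4)·(-5, -5, -3) = (3, -7, -4).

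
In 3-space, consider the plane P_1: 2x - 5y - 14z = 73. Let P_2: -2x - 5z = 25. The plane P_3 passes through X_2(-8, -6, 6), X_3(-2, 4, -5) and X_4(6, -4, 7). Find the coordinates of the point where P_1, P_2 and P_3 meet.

X_2X_3 = (6, 10, -11), X_2X_4 = (14, 2, 1); a normal to P_3 is X_2X_3 × X_2X_4 = (32, -160, -128).
Using X_2: P_3 has equation 32x - 160y - 128z = -64.
Solving the 3×3 linear system 2x - 5y - 14z = 73, -2x - 5z = 25, 32x - 160y - 128z = -64 (e.g. by elimination or Cramer's rule, determinant = -4000) gives (5, 7, -7).

(5, 7, -7)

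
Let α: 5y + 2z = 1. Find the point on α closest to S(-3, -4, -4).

(-3, 1, -2)

Foot = S − λn with λ = (n·S − d)/|n|² = (-28 − 1)/29 = -1.
Foot = (-3, -4, -4) − (-1)·(0, 5, 2) = (-3, 1, -2).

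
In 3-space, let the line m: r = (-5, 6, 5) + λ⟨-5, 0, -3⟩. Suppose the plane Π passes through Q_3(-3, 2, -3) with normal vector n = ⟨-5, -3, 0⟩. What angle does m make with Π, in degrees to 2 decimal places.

Π: n·r = n·Q_3 gives -5x - 3y = 9.
sin θ = |n·v| / (|n||v|) = |25| / (√34 · √34) = 0.73529.
θ ≈ 47.33°.

47.33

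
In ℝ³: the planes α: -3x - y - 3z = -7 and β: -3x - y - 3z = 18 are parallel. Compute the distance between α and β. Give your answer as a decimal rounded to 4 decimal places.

Same normal n = (-3, -1, -3) with |n| = √19; distance = |-7 − 18| / |n| = 25/√19 ≈ 5.7354.

5.7354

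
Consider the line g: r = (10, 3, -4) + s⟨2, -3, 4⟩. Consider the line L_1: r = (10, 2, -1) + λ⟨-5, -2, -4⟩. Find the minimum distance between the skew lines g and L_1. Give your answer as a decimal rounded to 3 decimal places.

1.496

Common perpendicular direction n = (2, -3, 4) × (-5, -2, -4) = (20, -12, -19).
With w = (10, 2, -1) − (10, 3, -4) = (0, -1, 3), w · n = -45.
Distance = |w · n| / |n| = |-45| / √905 ≈ 1.496.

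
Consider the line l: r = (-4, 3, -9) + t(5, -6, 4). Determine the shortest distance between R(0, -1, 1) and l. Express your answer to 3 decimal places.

Taking (-4, 3, -9) on l with direction v = (5, -6, 4): w = R − (-4, 3, -9) = (4, -4, 10), and w × v = (44, 34, -4).
Distance = |w × v| / |v| = √3108 / √77 ≈ 6.353.

6.353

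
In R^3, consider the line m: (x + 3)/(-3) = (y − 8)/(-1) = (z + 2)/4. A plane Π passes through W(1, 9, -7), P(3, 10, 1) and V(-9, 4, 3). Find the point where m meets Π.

m has direction (-3, -1, 4) through (-3, 8, -2).
WP = (2, 1, 8), WV = (-10, -5, 10); a normal to Π is WP × WV = (50, -100, 0).
Using W: Π has equation 50x - 100y = -850.
Substitute r = (-3, 8, -2) + t(-3, -1, 4) into the plane: -950 + (-50)t = -850, so t = -2.
Intersection: (-3, 8, -2) + (-2)·(-3, -1, 4) = (3, 10, -10).

(3, 10, -10)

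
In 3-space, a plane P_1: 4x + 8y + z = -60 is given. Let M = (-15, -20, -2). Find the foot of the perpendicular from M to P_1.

Foot = M − λn with λ = (n·M − d)/|n|² = (-222 − (-60))/81 = -2.
Foot = (-15, -20, -2) − (-2)·(4, 8, 1) = (-7, -4, 0).

(-7, -4, 0)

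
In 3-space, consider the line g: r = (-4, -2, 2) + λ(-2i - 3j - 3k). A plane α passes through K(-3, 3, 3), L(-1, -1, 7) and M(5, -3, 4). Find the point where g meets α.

KL = (2, -4, 4), KM = (8, -6, 1); a normal to α is KL × KM = (20, 30, 20).
Using K: α has equation 20x + 30y + 20z = 90.
Substitute r = (-4, -2, 2) + t(-2, -3, -3) into the plane: -100 + (-190)t = 90, so t = -1.
Intersection: (-4, -2, 2) + (-1)·(-2, -3, -3) = (-2, 1, 5).

(-2, 1, 5)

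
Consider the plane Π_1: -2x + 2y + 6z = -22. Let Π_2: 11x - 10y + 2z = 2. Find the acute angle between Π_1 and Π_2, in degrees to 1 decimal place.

cos θ = |n₁·n₂| / (|n₁||n₂|) = |-30| / (√44 · √225).
θ = arccos(0.30151) ≈ 72.5°.

72.5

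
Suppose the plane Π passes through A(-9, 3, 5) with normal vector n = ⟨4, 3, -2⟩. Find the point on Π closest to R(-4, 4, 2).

(-8, 1, 4)

Π: n·r = n·A gives 4x + 3y - 2z = -37.
Foot = R − λn with λ = (n·R − d)/|n|² = (-8 − (-37))/29 = 1.
Foot = (-4, 4, 2) − 1·(4, 3, -2) = (-8, 1, 4).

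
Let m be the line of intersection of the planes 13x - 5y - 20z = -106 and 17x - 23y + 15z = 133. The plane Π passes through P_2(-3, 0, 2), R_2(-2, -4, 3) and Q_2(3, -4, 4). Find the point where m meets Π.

(-7, -9, 3)

Direction of m: (13, -5, -20) × (17, -23, 15) = (-535, -535, -214).
A point on m: solving the two plane equations with x = -2 gives (-2, -4, 5).
P_2R_2 = (1, -4, 1), P_2Q_2 = (6, -4, 2); a normal to Π is P_2R_2 × P_2Q_2 = (-4, 4, 20).
Using P_2: Π has equation -4x + 4y + 20z = 52.
Substitute r = (-2, -4, 5) + t(-535, -535, -214) into the plane: 92 + (-4280)t = 52, so t = 1/107.
Intersection: (-2, -4, 5) + (1/107)·(-535, -535, -214) = (-7, -9, 3).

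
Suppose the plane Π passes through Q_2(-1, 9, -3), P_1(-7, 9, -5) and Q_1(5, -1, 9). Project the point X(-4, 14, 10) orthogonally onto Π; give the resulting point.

Q_2P_1 = (-6, 0, -2), Q_2Q_1 = (6, -10, 12); a normal to Π is Q_2P_1 × Q_2Q_1 = (-20, 60, 60).
Using Q_2: Π has equation -20x + 60y + 60z = 380.
Foot = X − λn with λ = (n·X − d)/|n|² = (1520 − 380)/7600 = 3/20.
Foot = (-4, 14, 10) − (3/20)·(-20, 60, 60) = (-1, 5, 1).

(-1, 5, 1)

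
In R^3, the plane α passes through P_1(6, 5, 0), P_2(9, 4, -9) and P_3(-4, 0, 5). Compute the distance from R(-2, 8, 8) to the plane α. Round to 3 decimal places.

P_1P_2 = (3, -1, -9), P_1P_3 = (-10, -5, 5); a normal to α is P_1P_2 × P_1P_3 = (-50, 75, -25).
Using P_1: α has equation -50x + 75y - 25z = 75.
n·R − d = (-50)·(-2) + (75)·(8) + (-25)·(8) − 75 = 425; |n| = √8750.
Distance = |425| / √8750 = 425/√8750 ≈ 4.543.

4.543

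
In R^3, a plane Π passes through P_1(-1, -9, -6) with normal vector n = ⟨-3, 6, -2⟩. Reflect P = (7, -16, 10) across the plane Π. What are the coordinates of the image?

Π: n·r = n·P_1 gives -3x + 6y - 2z = -39.
λ = (n·P − d)/|n|² = (-137 − (-39))/49 = -2.
Reflection = P − 2λn = (7, -16, 10) − (-4)·(-3, 6, -2) = (-5, 8, 2).

(-5, 8, 2)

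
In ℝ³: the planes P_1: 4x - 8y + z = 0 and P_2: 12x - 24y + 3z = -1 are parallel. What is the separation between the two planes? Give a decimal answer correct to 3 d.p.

0.037

Rescale P_2 by 1/3: 4x - 8y + z = -1/3. Then distance = |0 − (-1/3)| / √81 ≈ 0.037.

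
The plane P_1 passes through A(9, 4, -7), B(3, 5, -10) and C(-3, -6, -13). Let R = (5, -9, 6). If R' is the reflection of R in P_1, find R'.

(17, -9, -18)

AB = (-6, 1, -3), AC = (-12, -10, -6); a normal to P_1 is AB × AC = (-36, 0, 72).
Using A: P_1 has equation -36x + 72z = -828.
λ = (n·R − d)/|n|² = (252 − (-828))/6480 = 1/6.
Reflection = R − 2λn = (5, -9, 6) − (1/3)·(-36, 0, 72) = (17, -9, -18).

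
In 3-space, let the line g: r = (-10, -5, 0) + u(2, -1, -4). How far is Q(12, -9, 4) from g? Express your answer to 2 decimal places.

Taking (-10, -5, 0) on g with direction v = (2, -1, -4): w = Q − (-10, -5, 0) = (22, -4, 4), and w × v = (20, 96, -14).
Distance = |w × v| / |v| = √9812 / √21 ≈ 21.62.

21.62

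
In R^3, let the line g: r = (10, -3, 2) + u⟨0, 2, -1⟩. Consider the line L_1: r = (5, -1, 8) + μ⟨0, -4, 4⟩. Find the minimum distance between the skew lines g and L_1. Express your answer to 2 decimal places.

5.00

Common perpendicular direction n = (0, 2, -1) × (0, -4, 4) = (4, 0, 0).
With w = (5, -1, 8) − (10, -3, 2) = (-5, 2, 6), w · n = -20.
Distance = |w · n| / |n| = |-20| / √16 ≈ 5.00.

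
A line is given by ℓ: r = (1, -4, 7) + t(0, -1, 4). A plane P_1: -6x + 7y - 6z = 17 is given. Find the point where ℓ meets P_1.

Substitute r = (1, -4, 7) + t(0, -1, 4) into the plane: -76 + (-31)t = 17, so t = -3.
Intersection: (1, -4, 7) + (-3)·(0, -1, 4) = (1, -1, -5).

(1, -1, -5)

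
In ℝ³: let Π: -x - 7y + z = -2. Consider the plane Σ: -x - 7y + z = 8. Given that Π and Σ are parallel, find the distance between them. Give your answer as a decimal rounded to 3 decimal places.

Same normal n = (-1, -7, 1) with |n| = √51; distance = |-2 − 8| / |n| = 10/√51 ≈ 1.400.

1.400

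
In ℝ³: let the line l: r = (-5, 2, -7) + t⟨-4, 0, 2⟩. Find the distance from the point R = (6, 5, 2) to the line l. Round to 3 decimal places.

13.312

Taking (-5, 2, -7) on l with direction v = (-4, 0, 2): w = R − (-5, 2, -7) = (11, 3, 9), and w × v = (6, -58, 12).
Distance = |w × v| / |v| = √3544 / √20 ≈ 13.312.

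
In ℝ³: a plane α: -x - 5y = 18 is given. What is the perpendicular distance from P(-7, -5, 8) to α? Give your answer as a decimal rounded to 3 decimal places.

n·P − d = (-1)·(-7) + (-5)·(-5) + (0)·(8) − 18 = 14; |n| = √26.
Distance = |14| / √26 = 14/√26 ≈ 2.746.

2.746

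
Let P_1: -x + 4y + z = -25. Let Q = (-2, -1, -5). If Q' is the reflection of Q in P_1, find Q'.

λ = (n·Q − d)/|n|² = (-7 − (-25))/18 = 1.
Reflection = Q − 2λn = (-2, -1, -5) − 2·(-1, 4, 1) = (0, -9, -7).

(0, -9, -7)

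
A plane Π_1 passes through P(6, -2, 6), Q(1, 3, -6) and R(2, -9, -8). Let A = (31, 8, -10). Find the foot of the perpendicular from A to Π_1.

PQ = (-5, 5, -12), PR = (-4, -7, -14); a normal to Π_1 is PQ × PR = (-154, -22, 55).
Using P: Π_1 has equation -154x - 22y + 55z = -550.
Foot = A − λn with λ = (n·A − d)/|n|² = (-5500 − (-550))/27225 = -2/11.
Foot = (31, 8, -10) − (-2/11)·(-154, -22, 55) = (3, 4, 0).

(3, 4, 0)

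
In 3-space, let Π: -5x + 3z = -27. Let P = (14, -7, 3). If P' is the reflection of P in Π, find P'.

λ = (n·P − d)/|n|² = (-61 − (-27))/34 = -1.
Reflection = P − 2λn = (14, -7, 3) − (-2)·(-5, 0, 3) = (4, -7, 9).

(4, -7, 9)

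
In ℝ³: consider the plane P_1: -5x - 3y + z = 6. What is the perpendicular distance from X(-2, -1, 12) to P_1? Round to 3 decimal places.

3.212

n·X − d = (-5)·(-2) + (-3)·(-1) + (1)·(12) − 6 = 19; |n| = √35.
Distance = |19| / √35 = 19/√35 ≈ 3.212.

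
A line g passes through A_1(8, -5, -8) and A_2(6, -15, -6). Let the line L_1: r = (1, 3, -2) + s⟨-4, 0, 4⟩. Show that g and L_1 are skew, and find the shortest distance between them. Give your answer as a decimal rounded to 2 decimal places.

A direction vector for g is A_2 − A_1 = (-2, -10, 2).
Common perpendicular direction n = (-2, -10, 2) × (-4, 0, 4) = (-40, 0, -40).
With w = (1, 3, -2) − (8, -5, -8) = (-7, 8, 6), w · n = 40.
Since n ≠ 0 the lines are not parallel, and w · n = 40 ≠ 0 so they do not intersect; hence they are skew.
Distance = |w · n| / |n| = |40| / √3200 ≈ 0.71.

0.71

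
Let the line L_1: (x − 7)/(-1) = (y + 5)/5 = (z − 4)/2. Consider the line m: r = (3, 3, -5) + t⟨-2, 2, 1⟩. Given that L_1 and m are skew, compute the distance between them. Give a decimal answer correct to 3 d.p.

L_1 has direction (-1, 5, 2) through (7, -5, 4).
Common perpendicular direction n = (-1, 5, 2) × (-2, 2, 1) = (1, -3, 8).
With w = (3, 3, -5) − (7, -5, 4) = (-4, 8, -9), w · n = -100.
Distance = |w · n| / |n| = |-100| / √74 ≈ 11.625.

11.625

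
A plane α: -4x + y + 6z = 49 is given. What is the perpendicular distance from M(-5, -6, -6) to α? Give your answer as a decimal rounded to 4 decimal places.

9.7526

n·M − d = (-4)·(-5) + (1)·(-6) + (6)·(-6) − 49 = -71; |n| = √53.
Distance = |-71| / √53 = 71/√53 ≈ 9.7526.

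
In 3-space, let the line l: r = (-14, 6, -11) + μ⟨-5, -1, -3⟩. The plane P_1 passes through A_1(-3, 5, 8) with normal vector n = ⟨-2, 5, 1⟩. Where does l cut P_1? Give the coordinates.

(6, 10, 1)

P_1: n·r = n·A_1 gives -2x + 5y + z = 39.
Substitute r = (-14, 6, -11) + t(-5, -1, -3) into the plane: 47 + 2t = 39, so t = -4.
Intersection: (-14, 6, -11) + (-4)·(-5, -1, -3) = (6, 10, 1).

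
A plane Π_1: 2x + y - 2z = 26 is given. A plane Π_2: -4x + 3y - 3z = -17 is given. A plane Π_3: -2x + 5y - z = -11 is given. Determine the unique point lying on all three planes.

(8, 0, -5)

Solving the 3×3 linear system 2x + y - 2z = 26, -4x + 3y - 3z = -17, -2x + 5y - z = -11 (e.g. by elimination or Cramer's rule, determinant = 54) gives (8, 0, -5).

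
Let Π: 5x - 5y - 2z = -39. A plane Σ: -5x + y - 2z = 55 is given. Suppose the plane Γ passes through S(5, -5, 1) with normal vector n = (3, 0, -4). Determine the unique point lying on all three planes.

(-7, 4, -8)

Γ: n·r = n·S gives 3x - 4z = 11.
Solving the 3×3 linear system 5x - 5y - 2z = -39, -5x + y - 2z = 55, 3x - 4z = 11 (e.g. by elimination or Cramer's rule, determinant = 116) gives (-7, 4, -8).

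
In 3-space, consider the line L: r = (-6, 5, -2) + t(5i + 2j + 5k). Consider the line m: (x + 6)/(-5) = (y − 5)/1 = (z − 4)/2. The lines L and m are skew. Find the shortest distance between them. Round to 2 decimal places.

2.36

m has direction (-5, 1, 2) through (-6, 5, 4).
Common perpendicular direction n = (5, 2, 5) × (-5, 1, 2) = (-1, -35, 15).
With w = (-6, 5, 4) − (-6, 5, -2) = (0, 0, 6), w · n = 90.
Distance = |w · n| / |n| = |90| / √1451 ≈ 2.36.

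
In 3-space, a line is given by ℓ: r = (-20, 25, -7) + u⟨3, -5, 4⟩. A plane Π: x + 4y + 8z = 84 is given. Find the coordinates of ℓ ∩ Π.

Substitute r = (-20, 25, -7) + t(3, -5, 4) into the plane: 24 + 15t = 84, so t = 4.
Intersection: (-20, 25, -7) + 4·(3, -5, 4) = (-8, 5, 9).

(-8, 5, 9)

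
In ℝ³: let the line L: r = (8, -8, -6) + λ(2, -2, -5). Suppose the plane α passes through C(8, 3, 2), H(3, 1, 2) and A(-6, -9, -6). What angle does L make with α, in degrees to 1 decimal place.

9.0

CH = (-5, -2, 0), CA = (-14, -12, -8); a normal to α is CH × CA = (16, -40, 32).
Using C: α has equation 16x - 40y + 32z = 72.
sin θ = |n·v| / (|n||v|) = |-48| / (√2880 · √33) = 0.15570.
θ ≈ 9.0°.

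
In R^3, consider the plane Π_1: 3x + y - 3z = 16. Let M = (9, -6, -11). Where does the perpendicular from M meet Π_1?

(3, -8, -5)

Foot = M − λn with λ = (n·M − d)/|n|² = (54 − 16)/19 = 2.
Foot = (9, -6, -11) − 2·(3, 1, -3) = (3, -8, -5).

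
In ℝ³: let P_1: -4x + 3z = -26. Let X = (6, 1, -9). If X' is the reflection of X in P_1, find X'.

(-2, 1, -3)

λ = (n·X − d)/|n|² = (-51 − (-26))/25 = -1.
Reflection = X − 2λn = (6, 1, -9) − (-2)·(-4, 0, 3) = (-2, 1, -3).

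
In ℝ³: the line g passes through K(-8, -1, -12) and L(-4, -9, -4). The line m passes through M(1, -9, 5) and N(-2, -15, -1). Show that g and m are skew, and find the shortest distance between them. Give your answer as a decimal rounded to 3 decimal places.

0.447

A direction vector for g is L − K = (4, -8, 8).
A direction vector for m is N − M = (-3, -6, -6).
Common perpendicular direction n = (4, -8, 8) × (-3, -6, -6) = (96, 0, -48).
With w = (1, -9, 5) − (-8, -1, -12) = (9, -8, 17), w · n = 48.
Since n ≠ 0 the lines are not parallel, and w · n = 48 ≠ 0 so they do not intersect; hence they are skew.
Distance = |w · n| / |n| = |48| / √11520 ≈ 0.447.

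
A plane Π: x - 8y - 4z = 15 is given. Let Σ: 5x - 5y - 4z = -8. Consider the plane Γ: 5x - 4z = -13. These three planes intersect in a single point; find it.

(-5, -1, -3)

Solving the 3×3 linear system x - 8y - 4z = 15, 5x - 5y - 4z = -8, 5x - 4z = -13 (e.g. by elimination or Cramer's rule, determinant = -80) gives (-5, -1, -3).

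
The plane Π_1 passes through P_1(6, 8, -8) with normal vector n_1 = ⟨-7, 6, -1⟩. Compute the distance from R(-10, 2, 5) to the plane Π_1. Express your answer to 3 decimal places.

6.793

Π_1: n_1·r = n_1·P_1 gives -7x + 6y - z = 14.
n·R − d = (-7)·(-10) + (6)·(2) + (-1)·(5) − 14 = 63; |n| = √86.
Distance = |63| / √86 = 63/√86 ≈ 6.793.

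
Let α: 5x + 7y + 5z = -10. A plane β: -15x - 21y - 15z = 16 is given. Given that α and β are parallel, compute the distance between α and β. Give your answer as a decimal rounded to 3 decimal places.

0.469

Rescale β by 1/(-3): 5x + 7y + 5z = -16/3. Then distance = |-10 − (-16/3)| / √99 ≈ 0.469.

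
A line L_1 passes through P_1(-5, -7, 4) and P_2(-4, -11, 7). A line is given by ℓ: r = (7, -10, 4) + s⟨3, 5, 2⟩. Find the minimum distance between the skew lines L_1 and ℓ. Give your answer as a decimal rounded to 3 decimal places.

A direction vector for L_1 is P_2 − P_1 = (1, -4, 3).
Common perpendicular direction n = (1, -4, 3) × (3, 5, 2) = (-23, 7, 17).
With w = (7, -10, 4) − (-5, -7, 4) = (12, -3, 0), w · n = -297.
Distance = |w · n| / |n| = |-297| / √867 ≈ 10.087.

10.087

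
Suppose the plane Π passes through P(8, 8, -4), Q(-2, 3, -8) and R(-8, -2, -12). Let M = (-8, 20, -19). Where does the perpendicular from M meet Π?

PQ = (-10, -5, -4), PR = (-16, -10, -8); a normal to Π is PQ × PR = (0, -16, 20).
Using P: Π has equation -16y + 20z = -208.
Foot = M − λn with λ = (n·M − d)/|n|² = (-700 − (-208))/656 = -3/4.
Foot = (-8, 20, -19) − (-3/4)·(0, -16, 20) = (-8, 8, -4).

(-8, 8, -4)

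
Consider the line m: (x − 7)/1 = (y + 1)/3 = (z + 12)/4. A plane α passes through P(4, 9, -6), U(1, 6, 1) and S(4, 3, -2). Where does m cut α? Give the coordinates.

(8, 2, -8)

m has direction (1, 3, 4) through (7, -1, -12).
PU = (-3, -3, 7), PS = (0, -6, 4); a normal to α is PU × PS = (30, 12, 18).
Using P: α has equation 30x + 12y + 18z = 120.
Substitute r = (7, -1, -12) + t(1, 3, 4) into the plane: -18 + 138t = 120, so t = 1.
Intersection: (7, -1, -12) + 1·(1, 3, 4) = (8, 2, -8).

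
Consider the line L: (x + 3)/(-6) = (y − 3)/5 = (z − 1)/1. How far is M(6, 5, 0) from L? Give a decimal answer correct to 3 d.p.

L has direction (-6, 5, 1) through (-3, 3, 1).
Taking (-3, 3, 1) on L with direction v = (-6, 5, 1): w = M − (-3, 3, 1) = (9, 2, -1), and w × v = (7, -3, 57).
Distance = |w × v| / |v| = √3307 / √62 ≈ 7.303.

7.303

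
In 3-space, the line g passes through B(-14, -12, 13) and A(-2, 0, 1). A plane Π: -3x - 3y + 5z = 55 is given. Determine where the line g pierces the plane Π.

A direction vector for g is A − B = (12, 12, -12).
Substitute r = (-14, -12, 13) + t(12, 12, -12) into the plane: 143 + (-132)t = 55, so t = 2/3.
Intersection: (-14, -12, 13) + (2/3)·(12, 12, -12) = (-6, -4, 5).

(-6, -4, 5)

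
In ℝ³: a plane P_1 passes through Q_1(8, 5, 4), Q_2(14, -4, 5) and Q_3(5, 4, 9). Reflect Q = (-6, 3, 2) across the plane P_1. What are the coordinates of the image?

(10, 15, 14)

Q_1Q_2 = (6, -9, 1), Q_1Q_3 = (-3, -1, 5); a normal to P_1 is Q_1Q_2 × Q_1Q_3 = (-44, -33, -33).
Using Q_1: P_1 has equation -44x - 33y - 33z = -649.
λ = (n·Q − d)/|n|² = (99 − (-649))/4114 = 2/11.
Reflection = Q − 2λn = (-6, 3, 2) − (4/11)·(-44, -33, -33) = (10, 15, 14).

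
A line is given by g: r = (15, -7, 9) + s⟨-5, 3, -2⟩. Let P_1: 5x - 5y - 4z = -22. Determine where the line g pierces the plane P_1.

(0, 2, 3)

Substitute r = (15, -7, 9) + t(-5, 3, -2) into the plane: 74 + (-32)t = -22, so t = 3.
Intersection: (15, -7, 9) + 3·(-5, 3, -2) = (0, 2, 3).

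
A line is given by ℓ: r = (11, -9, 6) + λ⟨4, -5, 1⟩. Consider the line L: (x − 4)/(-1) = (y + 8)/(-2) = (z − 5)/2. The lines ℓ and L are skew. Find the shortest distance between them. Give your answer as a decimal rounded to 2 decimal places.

3.39

L has direction (-1, -2, 2) through (4, -8, 5).
Common perpendicular direction n = (4, -5, 1) × (-1, -2, 2) = (-8, -9, -13).
With w = (4, -8, 5) − (11, -9, 6) = (-7, 1, -1), w · n = 60.
Distance = |w · n| / |n| = |60| / √314 ≈ 3.39.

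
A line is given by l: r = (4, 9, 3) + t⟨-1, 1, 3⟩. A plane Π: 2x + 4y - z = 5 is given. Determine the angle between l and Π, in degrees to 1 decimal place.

sin θ = |n·v| / (|n||v|) = |-1| / (√21 · √11) = 0.06580.
θ ≈ 3.8°.

3.8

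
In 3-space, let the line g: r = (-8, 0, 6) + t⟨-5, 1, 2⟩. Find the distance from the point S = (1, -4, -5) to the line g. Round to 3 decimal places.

Taking (-8, 0, 6) on g with direction v = (-5, 1, 2): w = S − (-8, 0, 6) = (9, -4, -11), and w × v = (3, 37, -11).
Distance = |w × v| / |v| = √1499 / √30 ≈ 7.069.

7.069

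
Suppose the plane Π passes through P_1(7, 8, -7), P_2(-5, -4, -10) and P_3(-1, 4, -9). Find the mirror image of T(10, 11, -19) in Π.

P_1P_2 = (-12, -12, -3), P_1P_3 = (-8, -4, -2); a normal to Π is P_1P_2 × P_1P_3 = (12, 0, -48).
Using P_1: Π has equation 12x - 48z = 420.
λ = (n·T − d)/|n|² = (1032 − 420)/2448 = 1/4.
Reflection = T − 2λn = (10, 11, -19) − (1/2)·(12, 0, -48) = (4, 11, 5).

(4, 11, 5)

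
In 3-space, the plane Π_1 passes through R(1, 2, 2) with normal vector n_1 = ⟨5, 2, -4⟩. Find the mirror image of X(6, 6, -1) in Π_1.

Π_1: n_1·r = n_1·R gives 5x + 2y - 4z = 1.
λ = (n·X − d)/|n|² = (46 − 1)/45 = 1.
Reflection = X − 2λn = (6, 6, -1) − 2·(5, 2, -4) = (-4, 2, 7).

(-4, 2, 7)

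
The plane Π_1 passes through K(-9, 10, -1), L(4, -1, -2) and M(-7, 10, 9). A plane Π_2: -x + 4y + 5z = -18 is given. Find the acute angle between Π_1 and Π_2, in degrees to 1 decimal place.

74.1

KL = (13, -11, -1), KM = (2, 0, 10); a normal to Π_1 is KL × KM = (-110, -132, 22).
Using K: Π_1 has equation -110x - 132y + 22z = -352.
cos θ = |n₁·n₂| / (|n₁||n₂|) = |-308| / (√30008 · √42).
θ = arccos(0.27435) ≈ 74.1°.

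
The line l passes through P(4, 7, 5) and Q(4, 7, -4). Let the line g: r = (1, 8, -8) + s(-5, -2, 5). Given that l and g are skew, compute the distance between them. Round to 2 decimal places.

A direction vector for l is Q − P = (0, 0, -9).
Common perpendicular direction n = (0, 0, -9) × (-5, -2, 5) = (-18, 45, 0).
With w = (1, 8, -8) − (4, 7, 5) = (-3, 1, -13), w · n = 99.
Distance = |w · n| / |n| = |99| / √2349 ≈ 2.04.

2.04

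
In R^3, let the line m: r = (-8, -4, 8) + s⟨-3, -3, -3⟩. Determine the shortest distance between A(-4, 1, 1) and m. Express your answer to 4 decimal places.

9.4163

Taking (-8, -4, 8) on m with direction v = (-3, -3, -3): w = A − (-8, -4, 8) = (4, 5, -7), and w × v = (-36, 33, 3).
Distance = |w × v| / |v| = √2394 / √27 ≈ 9.4163.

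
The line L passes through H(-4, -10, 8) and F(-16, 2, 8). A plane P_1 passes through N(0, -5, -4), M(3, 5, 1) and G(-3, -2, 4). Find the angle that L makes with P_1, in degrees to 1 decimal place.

59.6

A direction vector for L is F − H = (-12, 12, 0).
NM = (3, 10, 5), NG = (-3, 3, 8); a normal to P_1 is NM × NG = (65, -39, 39).
Using N: P_1 has equation 65x - 39y + 39z = 39.
sin θ = |n·v| / (|n||v|) = |-1248| / (√7267 · √288) = 0.86266.
θ ≈ 59.6°.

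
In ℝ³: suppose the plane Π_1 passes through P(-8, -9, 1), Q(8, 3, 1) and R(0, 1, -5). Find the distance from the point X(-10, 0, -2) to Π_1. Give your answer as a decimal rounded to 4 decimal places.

6.0000

PQ = (16, 12, 0), PR = (8, 10, -6); a normal to Π_1 is PQ × PR = (-72, 96, 64).
Using P: Π_1 has equation -72x + 96y + 64z = -224.
n·X − d = (-72)·(-10) + (96)·(0) + (64)·(-2) − (-224) = 816; |n| = √18496.
Distance = |816| / √18496 = 816/√18496 ≈ 6.0000.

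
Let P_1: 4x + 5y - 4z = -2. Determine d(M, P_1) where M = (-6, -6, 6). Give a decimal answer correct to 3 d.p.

10.066

n·M − d = (4)·(-6) + (5)·(-6) + (-4)·(6) − (-2) = -76; |n| = √57.
Distance = |-76| / √57 = 76/√57 ≈ 10.066.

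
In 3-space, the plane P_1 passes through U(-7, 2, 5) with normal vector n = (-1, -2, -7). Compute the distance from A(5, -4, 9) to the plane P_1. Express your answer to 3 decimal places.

3.810

P_1: n·r = n·U gives -x - 2y - 7z = -32.
n·A − d = (-1)·(5) + (-2)·(-4) + (-7)·(9) − (-32) = -28; |n| = √54.
Distance = |-28| / √54 = 28/√54 ≈ 3.810.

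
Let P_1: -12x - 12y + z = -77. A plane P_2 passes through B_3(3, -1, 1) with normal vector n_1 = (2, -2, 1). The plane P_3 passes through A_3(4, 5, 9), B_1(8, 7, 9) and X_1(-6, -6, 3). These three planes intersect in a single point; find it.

(4, 3, 7)

P_2: n_1·r = n_1·B_3 gives 2x - 2y + z = 9.
A_3B_1 = (4, 2, 0), A_3X_1 = (-10, -11, -6); a normal to P_3 is A_3B_1 × A_3X_1 = (-12, 24, -24).
Using A_3: P_3 has equation -12x + 24y - 24z = -144.
Solving the 3×3 linear system -12x - 12y + z = -77, 2x - 2y + z = 9, -12x + 24y - 24z = -144 (e.g. by elimination or Cramer's rule, determinant = -696) gives (4, 3, 7).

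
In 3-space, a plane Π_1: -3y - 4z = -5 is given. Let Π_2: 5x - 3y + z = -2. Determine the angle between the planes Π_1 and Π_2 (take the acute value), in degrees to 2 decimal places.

80.27

cos θ = |n₁·n₂| / (|n₁||n₂|) = |5| / (√25 · √35).
θ = arccos(0.16903) ≈ 80.27°.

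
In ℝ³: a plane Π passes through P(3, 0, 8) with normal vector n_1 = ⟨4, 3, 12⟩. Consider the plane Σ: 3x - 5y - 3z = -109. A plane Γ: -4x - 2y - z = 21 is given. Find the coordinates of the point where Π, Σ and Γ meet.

Π: n_1·r = n_1·P gives 4x + 3y + 12z = 108.
Solving the 3×3 linear system 4x + 3y + 12z = 108, 3x - 5y - 3z = -109, -4x - 2y - z = 21 (e.g. by elimination or Cramer's rule, determinant = -271) gives (-12, 8, 11).

(-12, 8, 11)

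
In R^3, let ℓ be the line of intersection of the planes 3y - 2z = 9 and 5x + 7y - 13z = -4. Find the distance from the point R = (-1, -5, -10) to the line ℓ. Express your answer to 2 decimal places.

12.74

Direction of ℓ: (0, 3, -2) × (5, 7, -13) = (-25, -10, -15).
A point on ℓ: solving the two plane equations with x = 5 gives (5, 7, 6).
Taking (5, 7, 6) on ℓ with direction v = (-25, -10, -15): w = R − (5, 7, 6) = (-6, -12, -16), and w × v = (20, 310, -240).
Distance = |w × v| / |v| = √154100 / √950 ≈ 12.74.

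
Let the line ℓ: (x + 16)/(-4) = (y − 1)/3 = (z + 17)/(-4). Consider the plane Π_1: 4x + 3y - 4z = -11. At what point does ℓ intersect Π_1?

ℓ has direction (-4, 3, -4) through (-16, 1, -17).
Substitute r = (-16, 1, -17) + t(-4, 3, -4) into the plane: 7 + 9t = -11, so t = -2.
Intersection: (-16, 1, -17) + (-2)·(-4, 3, -4) = (-8, -5, -9).

(-8, -5, -9)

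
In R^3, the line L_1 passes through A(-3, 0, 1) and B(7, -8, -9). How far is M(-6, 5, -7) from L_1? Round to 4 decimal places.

9.8803

A direction vector for L_1 is B − A = (10, -8, -10).
Taking (-3, 0, 1) on L_1 with direction v = (10, -8, -10): w = M − (-3, 0, 1) = (-3, 5, -8), and w × v = (-114, -110, -26).
Distance = |w × v| / |v| = √25772 / √264 ≈ 9.8803.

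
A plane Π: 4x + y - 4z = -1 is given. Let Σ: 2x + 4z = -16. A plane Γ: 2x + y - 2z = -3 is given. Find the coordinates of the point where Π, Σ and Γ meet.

(-2, -5, -3)

Solving the 3×3 linear system 4x + y - 4z = -1, 2x + 4z = -16, 2x + y - 2z = -3 (e.g. by elimination or Cramer's rule, determinant = -12) gives (-2, -5, -3).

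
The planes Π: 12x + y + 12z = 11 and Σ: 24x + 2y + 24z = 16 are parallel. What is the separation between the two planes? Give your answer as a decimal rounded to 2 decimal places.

0.18

Rescale Σ by 1/2: 12x + y + 12z = 8. Then distance = |11 − 8| / √289 ≈ 0.18.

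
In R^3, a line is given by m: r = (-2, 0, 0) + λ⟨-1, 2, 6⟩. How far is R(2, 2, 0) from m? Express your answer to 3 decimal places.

4.472

Taking (-2, 0, 0) on m with direction v = (-1, 2, 6): w = R − (-2, 0, 0) = (4, 2, 0), and w × v = (12, -24, 10).
Distance = |w × v| / |v| = √820 / √41 ≈ 4.472.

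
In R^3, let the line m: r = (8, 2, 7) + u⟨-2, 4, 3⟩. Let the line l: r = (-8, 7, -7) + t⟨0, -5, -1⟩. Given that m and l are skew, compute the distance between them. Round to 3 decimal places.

Common perpendicular direction n = (-2, 4, 3) × (0, -5, -1) = (11, -2, 10).
With w = (-8, 7, -7) − (8, 2, 7) = (-16, 5, -14), w · n = -326.
Distance = |w · n| / |n| = |-326| / √225 ≈ 21.733.

21.733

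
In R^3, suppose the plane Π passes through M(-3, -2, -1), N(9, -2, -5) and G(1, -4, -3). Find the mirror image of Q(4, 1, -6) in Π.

(6, -1, 0)

MN = (12, 0, -4), MG = (4, -2, -2); a normal to Π is MN × MG = (-8, 8, -24).
Using M: Π has equation -8x + 8y - 24z = 32.
λ = (n·Q − d)/|n|² = (120 − 32)/704 = 1/8.
Reflection = Q − 2λn = (4, 1, -6) − (1/4)·(-8, 8, -24) = (6, -1, 0).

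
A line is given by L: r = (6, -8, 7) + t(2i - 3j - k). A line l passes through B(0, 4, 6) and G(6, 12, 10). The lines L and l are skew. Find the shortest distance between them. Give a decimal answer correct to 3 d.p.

4.813

A direction vector for l is G − B = (6, 8, 4).
Common perpendicular direction n = (2, -3, -1) × (6, 8, 4) = (-4, -14, 34).
With w = (0, 4, 6) − (6, -8, 7) = (-6, 12, -1), w · n = -178.
Distance = |w · n| / |n| = |-178| / √1368 ≈ 4.813.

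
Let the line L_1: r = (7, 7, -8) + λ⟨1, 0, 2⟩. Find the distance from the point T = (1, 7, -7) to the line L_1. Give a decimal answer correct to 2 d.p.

5.81

Taking (7, 7, -8) on L_1 with direction v = (1, 0, 2): w = T − (7, 7, -8) = (-6, 0, 1), and w × v = (0, 13, 0).
Distance = |w × v| / |v| = √169 / √5 ≈ 5.81.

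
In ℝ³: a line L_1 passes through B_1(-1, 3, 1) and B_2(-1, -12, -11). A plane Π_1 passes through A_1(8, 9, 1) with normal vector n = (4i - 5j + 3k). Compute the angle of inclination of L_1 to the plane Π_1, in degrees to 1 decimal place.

16.7

A direction vector for L_1 is B_2 − B_1 = (0, -15, -12).
Π_1: n·r = n·A_1 gives 4x - 5y + 3z = -10.
sin θ = |n·v| / (|n||v|) = |39| / (√50 · √369) = 0.28712.
θ ≈ 16.7°.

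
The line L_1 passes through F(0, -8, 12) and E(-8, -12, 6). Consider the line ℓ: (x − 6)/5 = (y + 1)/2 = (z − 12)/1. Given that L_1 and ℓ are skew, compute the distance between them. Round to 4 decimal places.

4.4634

A direction vector for L_1 is E − F = (-8, -4, -6).
ℓ has direction (5, 2, 1) through (6, -1, 12).
Common perpendicular direction n = (-8, -4, -6) × (5, 2, 1) = (8, -22, 4).
With w = (6, -1, 12) − (0, -8, 12) = (6, 7, 0), w · n = -106.
Distance = |w · n| / |n| = |-106| / √564 ≈ 4.4634.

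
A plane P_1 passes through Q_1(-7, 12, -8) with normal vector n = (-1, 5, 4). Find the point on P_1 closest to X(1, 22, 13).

(4, 7, 1)

P_1: n·r = n·Q_1 gives -x + 5y + 4z = 35.
Foot = X − λn with λ = (n·X − d)/|n|² = (161 − 35)/42 = 3.
Foot = (1, 22, 13) − 3·(-1, 5, 4) = (4, 7, 1).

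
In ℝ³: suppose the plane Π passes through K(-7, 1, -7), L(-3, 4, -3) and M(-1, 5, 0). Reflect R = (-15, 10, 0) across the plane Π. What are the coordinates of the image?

KL = (4, 3, 4), KM = (6, 4, 7); a normal to Π is KL × KM = (5, -4, -2).
Using K: Π has equation 5x - 4y - 2z = -25.
λ = (n·R − d)/|n|² = (-115 − (-25))/45 = -2.
Reflection = R − 2λn = (-15, 10, 0) − (-4)·(5, -4, -2) = (5, -6, -8).

(5, -6, -8)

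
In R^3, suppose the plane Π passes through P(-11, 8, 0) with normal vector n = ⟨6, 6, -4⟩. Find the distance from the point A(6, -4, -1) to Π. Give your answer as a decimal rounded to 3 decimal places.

Π: n·r = n·P gives 6x + 6y - 4z = -18.
n·A − d = (6)·(6) + (6)·(-4) + (-4)·(-1) − (-18) = 34; |n| = √88.
Distance = |34| / √88 = 34/√88 ≈ 3.624.

3.624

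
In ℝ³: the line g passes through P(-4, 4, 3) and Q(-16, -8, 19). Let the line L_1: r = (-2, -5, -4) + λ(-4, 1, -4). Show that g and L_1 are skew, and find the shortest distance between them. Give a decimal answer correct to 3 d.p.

11.387

A direction vector for g is Q − P = (-12, -12, 16).
Common perpendicular direction n = (-12, -12, 16) × (-4, 1, -4) = (32, -112, -60).
With w = (-2, -5, -4) − (-4, 4, 3) = (2, -9, -7), w · n = 1492.
Since n ≠ 0 the lines are not parallel, and w · n = 1492 ≠ 0 so they do not intersect; hence they are skew.
Distance = |w · n| / |n| = |1492| / √17168 ≈ 11.387.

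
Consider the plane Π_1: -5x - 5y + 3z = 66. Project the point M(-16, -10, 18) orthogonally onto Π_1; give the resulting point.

(-6, 0, 12)

Foot = M − λn with λ = (n·M − d)/|n|² = (184 − 66)/59 = 2.
Foot = (-16, -10, 18) − 2·(-5, -5, 3) = (-6, 0, 12).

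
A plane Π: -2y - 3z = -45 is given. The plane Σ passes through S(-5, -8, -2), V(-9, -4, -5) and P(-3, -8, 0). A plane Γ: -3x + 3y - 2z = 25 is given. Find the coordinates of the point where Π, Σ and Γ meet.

(-1, 12, 7)

SV = (-4, 4, -3), SP = (2, 0, 2); a normal to Σ is SV × SP = (8, 2, -8).
Using S: Σ has equation 8x + 2y - 8z = -40.
Solving the 3×3 linear system -2y - 3z = -45, 8x + 2y - 8z = -40, -3x + 3y - 2z = 25 (e.g. by elimination or Cramer's rule, determinant = -170) gives (-1, 12, 7).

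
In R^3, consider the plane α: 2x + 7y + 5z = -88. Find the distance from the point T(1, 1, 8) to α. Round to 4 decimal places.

n·T − d = (2)·(1) + (7)·(1) + (5)·(8) − (-88) = 137; |n| = √78.
Distance = |137| / √78 = 137/√78 ≈ 15.5122.

15.5122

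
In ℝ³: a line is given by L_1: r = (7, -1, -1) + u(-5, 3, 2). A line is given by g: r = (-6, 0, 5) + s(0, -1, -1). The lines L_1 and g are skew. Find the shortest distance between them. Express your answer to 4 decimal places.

5.3211

Common perpendicular direction n = (-5, 3, 2) × (0, -1, -1) = (-1, -5, 5).
With w = (-6, 0, 5) − (7, -1, -1) = (-13, 1, 6), w · n = 38.
Distance = |w · n| / |n| = |38| / √51 ≈ 5.3211.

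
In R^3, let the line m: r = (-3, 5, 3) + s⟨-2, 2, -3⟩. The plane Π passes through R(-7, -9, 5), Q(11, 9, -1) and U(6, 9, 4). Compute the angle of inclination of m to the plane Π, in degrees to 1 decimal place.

79.3

RQ = (18, 18, -6), RU = (13, 18, -1); a normal to Π is RQ × RU = (90, -60, 90).
Using R: Π has equation 90x - 60y + 90z = 360.
sin θ = |n·v| / (|n||v|) = |-570| / (√19800 · √17) = 0.98247.
θ ≈ 79.3°.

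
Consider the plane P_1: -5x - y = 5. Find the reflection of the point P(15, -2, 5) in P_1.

(-15, -8, 5)

λ = (n·P − d)/|n|² = (-73 − 5)/26 = -3.
Reflection = P − 2λn = (15, -2, 5) − (-6)·(-5, -1, 0) = (-15, -8, 5).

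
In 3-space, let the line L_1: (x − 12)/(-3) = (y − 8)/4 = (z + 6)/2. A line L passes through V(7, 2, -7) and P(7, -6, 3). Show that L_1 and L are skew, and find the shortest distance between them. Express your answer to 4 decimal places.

7.1269

L_1 has direction (-3, 4, 2) through (12, 8, -6).
A direction vector for L is P − V = (0, -8, 10).
Common perpendicular direction n = (-3, 4, 2) × (0, -8, 10) = (56, 30, 24).
With w = (7, 2, -7) − (12, 8, -6) = (-5, -6, -1), w · n = -484.
Since n ≠ 0 the lines are not parallel, and w · n = -484 ≠ 0 so they do not intersect; hence they are skew.
Distance = |w · n| / |n| = |-484| / √4612 ≈ 7.1269.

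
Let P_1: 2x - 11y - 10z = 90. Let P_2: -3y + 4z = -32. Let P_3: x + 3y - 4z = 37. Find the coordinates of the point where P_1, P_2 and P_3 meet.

(5, 0, -8)

Solving the 3×3 linear system 2x - 11y - 10z = 90, -3y + 4z = -32, x + 3y - 4z = 37 (e.g. by elimination or Cramer's rule, determinant = -74) gives (5, 0, -8).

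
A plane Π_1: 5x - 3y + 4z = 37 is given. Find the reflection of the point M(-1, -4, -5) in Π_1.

λ = (n·M − d)/|n|² = (-13 − 37)/50 = -1.
Reflection = M − 2λn = (-1, -4, -5) − (-2)·(5, -3, 4) = (9, -10, 3).

(9, -10, 3)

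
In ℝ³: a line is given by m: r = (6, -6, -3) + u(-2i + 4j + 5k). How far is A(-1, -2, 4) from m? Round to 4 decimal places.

4.4845

Taking (6, -6, -3) on m with direction v = (-2, 4, 5): w = A − (6, -6, -3) = (-7, 4, 7), and w × v = (-8, 21, -20).
Distance = |w × v| / |v| = √905 / √45 ≈ 4.4845.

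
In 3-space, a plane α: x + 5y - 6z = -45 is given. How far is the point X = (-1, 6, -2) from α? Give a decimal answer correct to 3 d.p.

n·X − d = (1)·(-1) + (5)·(6) + (-6)·(-2) − (-45) = 86; |n| = √62.
Distance = |86| / √62 = 86/√62 ≈ 10.922.

10.922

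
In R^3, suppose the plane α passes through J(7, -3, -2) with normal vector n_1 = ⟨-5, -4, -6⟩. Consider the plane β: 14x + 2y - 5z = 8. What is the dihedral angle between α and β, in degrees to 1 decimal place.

α: n_1·r = n_1·J gives -5x - 4y - 6z = -11.
cos θ = |n₁·n₂| / (|n₁||n₂|) = |-48| / (√77 · √225).
θ = arccos(0.36467) ≈ 68.6°.

68.6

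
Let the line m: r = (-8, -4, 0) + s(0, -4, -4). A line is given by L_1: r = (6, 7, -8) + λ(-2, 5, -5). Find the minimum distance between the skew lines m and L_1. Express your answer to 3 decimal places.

17.128

Common perpendicular direction n = (0, -4, -4) × (-2, 5, -5) = (40, 8, -8).
With w = (6, 7, -8) − (-8, -4, 0) = (14, 11, -8), w · n = 712.
Distance = |w · n| / |n| = |712| / √1728 ≈ 17.128.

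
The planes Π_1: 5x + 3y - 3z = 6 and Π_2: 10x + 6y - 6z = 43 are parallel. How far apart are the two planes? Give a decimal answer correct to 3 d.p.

2.364

Rescale Π_2 by 1/2: 5x + 3y - 3z = 43/2. Then distance = |6 − (43/2)| / √43 ≈ 2.364.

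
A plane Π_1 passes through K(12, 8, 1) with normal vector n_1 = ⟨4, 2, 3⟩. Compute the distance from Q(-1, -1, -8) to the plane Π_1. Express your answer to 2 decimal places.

Π_1: n_1·r = n_1·K gives 4x + 2y + 3z = 67.
n·Q − d = (4)·(-1) + (2)·(-1) + (3)·(-8) − 67 = -97; |n| = √29.
Distance = |-97| / √29 = 97/√29 ≈ 18.01.

18.01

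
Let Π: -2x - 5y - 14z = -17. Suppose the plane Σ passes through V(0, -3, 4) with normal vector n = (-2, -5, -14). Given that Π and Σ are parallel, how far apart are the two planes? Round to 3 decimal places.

Σ: n·r = n·V gives -2x - 5y - 14z = -41.
Same normal n = (-2, -5, -14) with |n| = √225; distance = |-17 − (-41)| / |n| = 24/√225 ≈ 1.600.

1.600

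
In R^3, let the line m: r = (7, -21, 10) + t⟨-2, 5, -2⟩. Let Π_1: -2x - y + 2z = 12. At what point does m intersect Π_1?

(1, -6, 4)

Substitute r = (7, -21, 10) + t(-2, 5, -2) into the plane: 27 + (-5)t = 12, so t = 3.
Intersection: (7, -21, 10) + 3·(-2, 5, -2) = (1, -6, 4).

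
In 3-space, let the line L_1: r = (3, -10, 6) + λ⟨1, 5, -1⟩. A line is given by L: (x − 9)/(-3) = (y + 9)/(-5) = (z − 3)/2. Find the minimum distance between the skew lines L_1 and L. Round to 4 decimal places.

L has direction (-3, -5, 2) through (9, -9, 3).
Common perpendicular direction n = (1, 5, -1) × (-3, -5, 2) = (5, 1, 10).
With w = (9, -9, 3) − (3, -10, 6) = (6, 1, -3), w · n = 1.
Distance = |w · n| / |n| = |1| / √126 ≈ 0.0891.

0.0891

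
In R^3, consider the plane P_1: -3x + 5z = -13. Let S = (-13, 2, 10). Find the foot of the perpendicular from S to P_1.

(-4, 2, -5)

Foot = S − λn with λ = (n·S − d)/|n|² = (89 − (-13))/34 = 3.
Foot = (-13, 2, 10) − 3·(-3, 0, 5) = (-4, 2, -5).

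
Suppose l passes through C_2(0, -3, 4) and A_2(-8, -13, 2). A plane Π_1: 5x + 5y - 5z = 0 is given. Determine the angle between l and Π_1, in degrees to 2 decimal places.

45.45

A direction vector for l is A_2 − C_2 = (-8, -10, -2).
sin θ = |n·v| / (|n||v|) = |-80| / (√75 · √168) = 0.71270.
θ ≈ 45.45°.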